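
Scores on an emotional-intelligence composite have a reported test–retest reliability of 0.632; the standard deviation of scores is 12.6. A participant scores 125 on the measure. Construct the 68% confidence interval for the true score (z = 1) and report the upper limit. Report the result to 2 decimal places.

SEM = 12.600 · √(1 − 0.632) = 12.600 · √0.368 ≃ 12.600 · 0.607 ≃ 7.644
Half-width = 1·7.644 ≃ 7.644
Upper limit = 125 + 7.644 ≃ 132.644

132.64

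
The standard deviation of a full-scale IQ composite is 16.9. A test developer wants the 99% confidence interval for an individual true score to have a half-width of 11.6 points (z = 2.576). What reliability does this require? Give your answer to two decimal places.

Required SEM = 11.6 / 2.576 ≈ 4.503
r = 1 − (SEM / SD)² = 1 − (4.503 / 16.9)² ≈ 1 − 0.071 ≈ 0.929

0.93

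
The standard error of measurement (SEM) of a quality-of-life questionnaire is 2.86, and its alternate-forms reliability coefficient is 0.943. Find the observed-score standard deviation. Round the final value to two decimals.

11.98

SD = SEM / √(1 − r) = 2.86 / √0.057 ≈ 2.86 / 0.239 ≈ 11.979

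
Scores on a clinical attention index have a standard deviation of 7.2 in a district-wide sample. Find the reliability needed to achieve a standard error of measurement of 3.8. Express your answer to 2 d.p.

r = 1 − (3.8000/7.2)² ≈ 1 − 0.2785 ≈ 0.7215

0.72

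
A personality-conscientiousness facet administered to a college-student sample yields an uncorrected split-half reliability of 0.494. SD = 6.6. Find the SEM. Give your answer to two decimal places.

Full-length reliability (Spearman-Brown) = 2(0.494)/(1+0.494) ≈ 0.661
The standard error of measurement is 6.600×√(1 − 0.661) ≈ 6.600×0.582 ≈ 3.841.

3.84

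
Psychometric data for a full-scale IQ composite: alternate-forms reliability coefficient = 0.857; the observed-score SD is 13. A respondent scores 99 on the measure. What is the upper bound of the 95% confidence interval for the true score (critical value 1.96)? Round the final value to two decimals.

108.64

SEM = 13.0000 · √(1 − 0.8570) = 13.0000 · √0.1430 ≃ 13.0000 · 0.3782 ≃ 4.9160
Margin = 1.96 · 4.9160 ≃ 9.6353
Upper bound: 99 + 9.6353 = 108.6353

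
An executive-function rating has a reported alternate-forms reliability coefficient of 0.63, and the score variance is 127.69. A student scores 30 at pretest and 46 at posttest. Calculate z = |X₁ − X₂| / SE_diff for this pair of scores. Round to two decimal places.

1.65

SD = √127.69 = 11.300
SEM = 11.300·√(1 − 0.630) ≈ 6.874
SE_diff = SEM · √2 ≈ 6.874 · 1.414 ≈ 9.721
z = 16 / 9.721 ≈ 1.646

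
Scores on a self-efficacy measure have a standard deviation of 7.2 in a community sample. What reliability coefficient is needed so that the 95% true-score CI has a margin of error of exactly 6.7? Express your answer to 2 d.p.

Required SEM = 6.7 / 1.96 ≈ 3.4184
r = 1 − (SEM / SD)² = 1 − (3.4184 / 7.2)² ≈ 1 − 0.2254 ≈ 0.7746

0.77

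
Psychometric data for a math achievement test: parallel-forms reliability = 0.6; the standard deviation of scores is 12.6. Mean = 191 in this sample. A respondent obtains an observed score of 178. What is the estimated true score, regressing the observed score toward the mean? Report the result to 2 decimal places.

T̂ = r·X + (1 − r)·M = 0.600×178 + 0.400×191 = 106.800 + 76.400 ≈ 183.200

183.20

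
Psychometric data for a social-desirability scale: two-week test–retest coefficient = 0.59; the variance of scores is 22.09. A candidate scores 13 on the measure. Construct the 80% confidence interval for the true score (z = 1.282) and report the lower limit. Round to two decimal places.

9.14

SD = √22.09 = 4.700
The standard error of measurement is 4.700·√(1 − 0.590) ≃ 4.700·0.640 ≃ 3.009.
1.282 · SEM ≃ 3.858
Lower limit = 13 − 3.858 ≃ 9.142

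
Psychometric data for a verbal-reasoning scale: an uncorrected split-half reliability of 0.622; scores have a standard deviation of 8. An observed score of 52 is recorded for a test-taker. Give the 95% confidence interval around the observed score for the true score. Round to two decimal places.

[44.43, 59.57]

r_full = 2·0.622 / (1 + 0.622) ≃ 0.767
SEM = 8.000 · √(1 − 0.767) = 8.000 · √0.233 ≃ 8.000 · 0.483 ≃ 3.862
Half-width = 1.96·3.862 ≃ 7.569
Interval: (44.431, 59.569)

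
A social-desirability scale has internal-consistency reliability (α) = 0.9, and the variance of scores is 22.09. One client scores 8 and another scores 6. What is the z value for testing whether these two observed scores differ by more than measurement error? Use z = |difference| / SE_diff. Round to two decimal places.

SD = √22.09 = 4.70000
The standard error of measurement is 4.70000×√(1 − 0.90000) ≈ 4.70000×0.31623 ≈ 1.48627.
Standard error of the difference = 1.48627·√2 ≈ 2.10190
z = 2 / 2.10190 ≈ 0.95152

0.95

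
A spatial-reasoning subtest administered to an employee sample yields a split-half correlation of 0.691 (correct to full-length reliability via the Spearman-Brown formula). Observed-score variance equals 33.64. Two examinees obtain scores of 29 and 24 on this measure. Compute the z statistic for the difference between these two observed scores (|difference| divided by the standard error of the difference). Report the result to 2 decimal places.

1.43

SD = √33.64 = 5.8000
Spearman-Brown: r = 2(0.691) / (1 + 0.691) = 1.3820 / 1.6910 ≈ 0.8173
SEM = 5.8000 · √(1 − 0.8173) = 5.8000 · √0.1827 ≈ 5.8000 · 0.4275 ≈ 2.4793
SE_diff = √2 · SEM ≈ 3.5063
z = |29 − 24| / 3.5063 = 5 / 3.5063 ≈ 1.4260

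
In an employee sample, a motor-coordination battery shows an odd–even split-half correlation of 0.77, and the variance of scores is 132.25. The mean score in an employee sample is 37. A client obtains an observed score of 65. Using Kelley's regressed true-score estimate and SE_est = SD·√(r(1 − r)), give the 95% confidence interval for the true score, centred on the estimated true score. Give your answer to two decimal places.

[53.78, 68.94]

σ = 132.25^(1/2) = 11.500
Full-length reliability (Spearman-Brown) = 2(0.77)/(1+0.77) ≃ 0.870
Estimated true score = 0.870*65 + (1 − 0.870)*37 ≃ 61.362
SE_est = 11.500*√(0.870*0.130) ≃ 3.867
95% CI: 61.362 ± 7.579 ≃ (53.783, 68.940)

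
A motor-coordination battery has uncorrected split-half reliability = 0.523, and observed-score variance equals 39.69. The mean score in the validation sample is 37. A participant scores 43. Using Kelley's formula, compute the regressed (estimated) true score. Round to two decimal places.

Spearman-Brown: r = 2(0.523) / (1 + 0.523) = 1.0460 / 1.5230 ≃ 0.6868
T̂ = r·X + (1 − r)·M = 0.6868·43 + 0.3132·37 ≃ 29.5325 + 11.5883 ≃ 41.1208

41.12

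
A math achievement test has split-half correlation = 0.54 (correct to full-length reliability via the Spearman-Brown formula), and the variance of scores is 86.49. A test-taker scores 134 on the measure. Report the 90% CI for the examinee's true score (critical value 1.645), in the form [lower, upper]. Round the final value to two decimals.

SD = √86.49 = 9.300
Full-length reliability (Spearman-Brown) = 2(0.54)/(1+0.54) ≈ 0.701
The standard error of measurement is 9.300·√(1 − 0.701) ≈ 9.300·0.547 ≈ 5.083.
1.645 · SEM ≈ 8.361
90% CI: 134 ± 8.361 = [125.639, 142.361]

[125.64, 142.36]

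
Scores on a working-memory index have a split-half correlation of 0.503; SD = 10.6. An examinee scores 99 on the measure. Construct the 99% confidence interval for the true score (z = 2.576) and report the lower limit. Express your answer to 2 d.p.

Full-length reliability (Spearman-Brown) = 2(0.503)/(1+0.503) ≈ 0.66933
The standard error of measurement is 10.60000*√(1 − 0.66933) ≈ 10.60000*0.57504 ≈ 6.09543.
Half-width = 2.576*6.09543 ≈ 15.70184
Lower limit = 99 − 15.70184 ≈ 83.29816

83.30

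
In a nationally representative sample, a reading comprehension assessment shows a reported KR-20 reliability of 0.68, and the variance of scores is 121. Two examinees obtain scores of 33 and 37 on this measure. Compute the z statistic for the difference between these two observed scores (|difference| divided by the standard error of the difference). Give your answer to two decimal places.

0.45

SD = √121 = 11.00000
SEM = 11.00000×√(1 − 0.68000) ≈ 6.22254
SE_diff = √2 × SEM ≈ 8.80000
z = 4 / 8.80000 ≈ 0.45455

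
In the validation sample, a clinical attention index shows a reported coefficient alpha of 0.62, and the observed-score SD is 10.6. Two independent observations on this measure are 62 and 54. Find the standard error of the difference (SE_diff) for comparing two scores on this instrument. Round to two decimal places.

9.24

SEM = 10.6000 · √(1 − 0.6200) = 10.6000 · √0.3800 ≈ 10.6000 · 0.6164 ≈ 6.5343
Standard error of the difference = 6.5343·√2 ≈ 9.2409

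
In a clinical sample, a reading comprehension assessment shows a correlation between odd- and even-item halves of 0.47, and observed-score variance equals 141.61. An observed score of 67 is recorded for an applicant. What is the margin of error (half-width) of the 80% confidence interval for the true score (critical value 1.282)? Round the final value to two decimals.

SD = √141.61 ≈ 11.9000
Spearman-Brown: r = 2(0.47) / (1 + 0.47) = 0.9400 / 1.4700 ≈ 0.6395
SEM = 11.9000*√(1 − 0.6395) ≈ 7.1454
Half-width = 1.282*7.1454 ≈ 9.1604

9.16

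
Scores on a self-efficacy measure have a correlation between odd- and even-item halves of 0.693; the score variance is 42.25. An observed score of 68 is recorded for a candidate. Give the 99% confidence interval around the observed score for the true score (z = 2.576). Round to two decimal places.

[60.87, 75.13]

SD = √42.25 = 6.500
r_full = 2·0.693 / (1 + 0.693) ≈ 0.819
SEM = 6.500×√(1 − 0.819) ≈ 2.768
2.576 × SEM ≈ 7.130
Interval: (60.870, 75.130)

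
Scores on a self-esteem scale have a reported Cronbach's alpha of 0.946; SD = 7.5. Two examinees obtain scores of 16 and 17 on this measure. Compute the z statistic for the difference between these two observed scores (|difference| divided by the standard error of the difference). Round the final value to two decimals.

0.41

SEM = 7.500 · √(1 − 0.946) = 7.500 · √0.054 ≈ 7.500 · 0.232 ≈ 1.743
Standard error of the difference = 1.743·√2 ≈ 2.465
z = 1 / 2.465 ≈ 0.406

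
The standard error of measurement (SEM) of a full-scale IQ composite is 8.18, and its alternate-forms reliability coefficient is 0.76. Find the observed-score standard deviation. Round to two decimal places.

σ = SEM·(1 − r)^(−1/2) ≈ 8.18·2.0412 ≈ 16.6974

16.70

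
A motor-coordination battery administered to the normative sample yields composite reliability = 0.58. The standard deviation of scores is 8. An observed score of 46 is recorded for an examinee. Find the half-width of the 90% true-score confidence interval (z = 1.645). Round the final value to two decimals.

The standard error of measurement is 8.0000·√(1 − 0.5800) ≈ 8.0000·0.6481 ≈ 5.1846.
1.645 · SEM ≈ 8.5287

8.53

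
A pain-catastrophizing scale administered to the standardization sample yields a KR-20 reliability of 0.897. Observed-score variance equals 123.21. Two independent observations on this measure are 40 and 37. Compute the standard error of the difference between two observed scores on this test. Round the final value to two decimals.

5.04

SD = √123.21 ≈ 11.100
SEM = 11.100 * √(1 − 0.897) = 11.100 * √0.103 ≈ 11.100 * 0.321 ≈ 3.562
SE_diff = √2 * SEM ≈ 5.038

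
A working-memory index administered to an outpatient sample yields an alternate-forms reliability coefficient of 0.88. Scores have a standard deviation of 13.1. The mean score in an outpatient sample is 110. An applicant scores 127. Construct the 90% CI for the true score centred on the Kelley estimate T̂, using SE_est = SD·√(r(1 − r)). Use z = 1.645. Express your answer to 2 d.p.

T̂ = 0.8800(127) + 0.1200(110) ≈ 124.9600
SE_est = SD · √(r(1 − r)) = 13.1000 · √0.1056 ≈ 13.1000 · 0.3250 ≈ 4.2570
CI = 124.9600 ± 1.645 · 4.2570 → [117.9572, 131.9628]

[117.96, 131.96]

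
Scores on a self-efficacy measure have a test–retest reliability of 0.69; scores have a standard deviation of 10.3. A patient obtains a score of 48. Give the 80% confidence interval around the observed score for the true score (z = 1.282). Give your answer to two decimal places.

SEM = 10.300 · √(1 − 0.690) = 10.300 · √0.310 ≃ 10.300 · 0.557 ≃ 5.735
Half-width = 1.282·5.735 ≃ 7.352
CI = 48 ± 7.352 → [40.648, 55.352]

[40.65, 55.35]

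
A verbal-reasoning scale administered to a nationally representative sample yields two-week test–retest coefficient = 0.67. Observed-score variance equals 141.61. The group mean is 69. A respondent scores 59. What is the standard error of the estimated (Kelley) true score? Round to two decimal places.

SD = √141.61 = 11.9000
SE_est = SD · √(r(1 − r)) = 11.9000 · √0.2211 ≈ 11.9000 · 0.4702 ≈ 5.5955

5.60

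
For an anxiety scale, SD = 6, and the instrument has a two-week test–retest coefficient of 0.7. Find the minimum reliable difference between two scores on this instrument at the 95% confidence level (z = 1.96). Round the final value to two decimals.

SEM = 6.000·√(1 − 0.700) ≈ 3.286
SE_diff = SEM · √2 ≈ 3.286 · 1.414 ≈ 4.648
Smallest detectable difference = 1.96·4.648 ≈ 9.109

9.11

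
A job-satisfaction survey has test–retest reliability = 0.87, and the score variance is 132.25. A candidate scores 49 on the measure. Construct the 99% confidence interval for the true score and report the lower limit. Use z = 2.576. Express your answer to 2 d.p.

38.32

SD = √132.25 = 11.5000
SEM = 11.5000×√(1 − 0.8700) ≈ 4.1464
2.576 × SEM ≈ 10.6811
Lower bound: 49 − 10.6811 = 38.3189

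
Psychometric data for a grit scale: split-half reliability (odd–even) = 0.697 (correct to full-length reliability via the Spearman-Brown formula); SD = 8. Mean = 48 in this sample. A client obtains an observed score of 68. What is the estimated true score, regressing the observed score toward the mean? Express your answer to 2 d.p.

64.43

r_full = 2·0.697 / (1 + 0.697) ≃ 0.8214
Estimated true score = 0.8214×68 + (1 − 0.8214)×48 ≃ 64.4290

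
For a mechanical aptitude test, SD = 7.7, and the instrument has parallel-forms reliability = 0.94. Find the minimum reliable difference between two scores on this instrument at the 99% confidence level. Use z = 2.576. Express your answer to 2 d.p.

SEM = 7.7000*√(1 − 0.9400) ≈ 1.8861
SE_diff = √2 * SEM ≈ 2.6674
Smallest detectable difference = 2.576*2.6674 ≈ 6.8711

6.87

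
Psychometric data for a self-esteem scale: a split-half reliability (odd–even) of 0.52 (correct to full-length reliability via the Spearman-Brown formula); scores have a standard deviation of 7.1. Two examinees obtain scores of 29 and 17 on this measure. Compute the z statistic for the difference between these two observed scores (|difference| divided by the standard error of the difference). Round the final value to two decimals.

Full-length reliability (Spearman-Brown) = 2(0.52)/(1+0.52) ≈ 0.684
SEM = 7.100 × √(1 − 0.684) = 7.100 × √0.316 ≈ 7.100 × 0.562 ≈ 3.990
SE_diff = √2 × SEM ≈ 5.643
z = |29 − 17| / 5.643 = 12 / 5.643 ≈ 2.127

2.13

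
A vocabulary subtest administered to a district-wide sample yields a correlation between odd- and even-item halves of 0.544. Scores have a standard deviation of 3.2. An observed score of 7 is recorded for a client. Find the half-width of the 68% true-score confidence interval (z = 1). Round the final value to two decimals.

Spearman-Brown: r = 2(0.544) / (1 + 0.544) = 1.088 / 1.544 ≈ 0.705
The standard error of measurement is 3.200·√(1 − 0.705) ≈ 3.200·0.543 ≈ 1.739.
Margin = 1 · 1.739 ≈ 1.739

1.74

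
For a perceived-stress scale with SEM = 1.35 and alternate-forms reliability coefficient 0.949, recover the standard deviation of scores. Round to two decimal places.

SD = SEM / √(1 − r) = 1.35 / √0.051 ≈ 1.35 / 0.226 ≈ 5.978

5.98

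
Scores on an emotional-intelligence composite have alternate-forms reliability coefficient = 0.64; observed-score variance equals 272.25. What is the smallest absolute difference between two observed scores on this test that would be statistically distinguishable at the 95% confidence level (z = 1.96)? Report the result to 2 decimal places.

27.44

SD = √272.25 = 16.5000
SEM = 16.5000 · √(1 − 0.6400) = 16.5000 · √0.3600 ≈ 16.5000 · 0.6000 ≈ 9.9000
Standard error of the difference = 9.9000·√2 ≈ 14.0007
Smallest detectable difference = 1.96·14.0007 ≈ 27.4414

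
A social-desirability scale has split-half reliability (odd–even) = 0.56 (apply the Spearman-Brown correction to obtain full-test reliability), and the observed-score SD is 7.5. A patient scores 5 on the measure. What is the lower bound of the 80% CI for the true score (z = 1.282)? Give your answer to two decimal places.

-0.11

Full-length reliability (Spearman-Brown) = 2(0.56)/(1+0.56) ≃ 0.7179
SEM = 7.5000·√(1 − 0.7179) ≃ 3.9831
Margin = 1.282 · 3.9831 ≃ 5.1064
Lower limit = 5 − 5.1064 ≃ -0.1064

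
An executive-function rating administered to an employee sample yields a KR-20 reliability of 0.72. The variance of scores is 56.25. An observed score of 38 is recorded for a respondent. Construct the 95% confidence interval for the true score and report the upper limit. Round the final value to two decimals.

SD = √56.25 = 7.5000
The standard error of measurement is 7.5000·√(1 − 0.7200) ≈ 7.5000·0.5292 ≈ 3.9686.
Margin = 1.96 · 3.9686 ≈ 7.7785
Upper bound: 38 + 7.7785 = 45.7785

45.78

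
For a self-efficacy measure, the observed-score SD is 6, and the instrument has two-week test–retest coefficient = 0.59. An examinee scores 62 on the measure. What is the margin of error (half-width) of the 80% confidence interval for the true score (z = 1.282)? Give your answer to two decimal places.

4.93

The standard error of measurement is 6.00000·√(1 − 0.59000) ≈ 6.00000·0.64031 ≈ 3.84187.
Half-width = 1.282·3.84187 ≈ 4.92528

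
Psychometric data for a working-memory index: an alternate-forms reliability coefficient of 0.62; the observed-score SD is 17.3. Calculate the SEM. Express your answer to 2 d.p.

10.66

SEM = 17.3000*√(1 − 0.6200) ≈ 10.6644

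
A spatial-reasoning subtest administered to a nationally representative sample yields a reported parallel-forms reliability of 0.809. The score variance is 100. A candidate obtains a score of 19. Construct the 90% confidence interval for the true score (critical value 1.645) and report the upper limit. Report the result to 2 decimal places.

SD = √100 ≈ 10.0000
SEM = 10.0000 * √(1 − 0.8090) = 10.0000 * √0.1910 ≈ 10.0000 * 0.4370 ≈ 4.3704
Margin = 1.645 * 4.3704 ≈ 7.1892
Upper bound: 19 + 7.1892 = 26.1892

26.19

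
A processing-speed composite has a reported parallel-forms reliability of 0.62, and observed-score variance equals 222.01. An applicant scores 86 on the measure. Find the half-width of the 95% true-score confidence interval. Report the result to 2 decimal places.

SD = √222.01 ≈ 14.9000
The standard error of measurement is 14.9000·√(1 − 0.6200) ≈ 14.9000·0.6164 ≈ 9.1850.
Margin = 1.96 · 9.1850 ≈ 18.0026

18.00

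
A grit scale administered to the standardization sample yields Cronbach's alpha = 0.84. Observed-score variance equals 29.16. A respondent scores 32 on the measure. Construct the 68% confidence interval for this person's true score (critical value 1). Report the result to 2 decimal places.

SD = √29.16 = 5.40000
The standard error of measurement is 5.40000*√(1 − 0.84000) ≈ 5.40000*0.40000 ≈ 2.16000.
1 * SEM ≈ 2.16000
68% CI: 32 ± 2.16000 = [29.84000, 34.16000]

[29.84, 34.16]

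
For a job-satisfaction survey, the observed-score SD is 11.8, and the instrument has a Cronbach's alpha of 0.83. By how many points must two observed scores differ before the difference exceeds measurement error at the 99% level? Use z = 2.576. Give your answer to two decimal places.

17.72

SEM = 11.800 · √(1 − 0.830) = 11.800 · √0.170 ≈ 11.800 · 0.412 ≈ 4.865
SE_diff = √2 · SEM ≈ 6.881
Smallest detectable difference = 2.576·6.881 ≈ 17.724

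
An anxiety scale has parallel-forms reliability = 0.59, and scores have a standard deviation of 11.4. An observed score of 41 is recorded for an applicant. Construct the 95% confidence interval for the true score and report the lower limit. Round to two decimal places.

SEM = 11.400 · √(1 − 0.590) = 11.400 · √0.410 ≈ 11.400 · 0.640 ≈ 7.300
1.96 · SEM ≈ 14.307
Lower bound: 41 − 14.307 = 26.693

26.69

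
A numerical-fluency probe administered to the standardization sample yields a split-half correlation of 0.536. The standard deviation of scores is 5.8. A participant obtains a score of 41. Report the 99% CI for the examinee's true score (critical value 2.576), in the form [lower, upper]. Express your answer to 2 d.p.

Spearman-Brown: r = 2(0.536) / (1 + 0.536) = 1.07200 / 1.53600 ≈ 0.69792
SEM = 5.80000 × √(1 − 0.69792) = 5.80000 × √0.30208 ≈ 5.80000 × 0.54962 ≈ 3.18780
2.576 × SEM ≈ 8.21178
CI = 41 ± 8.21178 → [32.78822, 49.21178]

[32.79, 49.21]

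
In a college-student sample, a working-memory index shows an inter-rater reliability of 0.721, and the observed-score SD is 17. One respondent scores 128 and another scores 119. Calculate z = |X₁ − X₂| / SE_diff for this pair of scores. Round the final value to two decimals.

SEM = 17.000 * √(1 − 0.721) = 17.000 * √0.279 ≃ 17.000 * 0.528 ≃ 8.979
SE_diff = √2 * SEM ≃ 12.699
z = |128 − 119| / 12.699 = 9 / 12.699 ≃ 0.709

0.71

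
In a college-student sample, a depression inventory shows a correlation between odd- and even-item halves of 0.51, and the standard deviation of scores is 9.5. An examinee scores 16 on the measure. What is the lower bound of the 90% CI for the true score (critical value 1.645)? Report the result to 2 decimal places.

r_full = 2·0.51 / (1 + 0.51) ≈ 0.67550
The standard error of measurement is 9.50000·√(1 − 0.67550) ≈ 9.50000·0.56965 ≈ 5.41169.
Half-width = 1.645·5.41169 ≈ 8.90224
Lower bound: 16 − 8.90224 = 7.09776

7.10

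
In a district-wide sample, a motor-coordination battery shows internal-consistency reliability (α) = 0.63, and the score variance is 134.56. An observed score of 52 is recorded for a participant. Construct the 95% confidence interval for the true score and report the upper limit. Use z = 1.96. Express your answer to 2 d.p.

65.83

SD = √134.56 ≃ 11.600
The standard error of measurement is 11.600×√(1 − 0.630) ≃ 11.600×0.608 ≃ 7.056.
1.96 × SEM ≃ 13.830
Upper bound: 52 + 13.830 = 65.830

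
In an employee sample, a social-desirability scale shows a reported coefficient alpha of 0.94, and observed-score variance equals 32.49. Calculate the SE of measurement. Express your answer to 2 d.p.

σ = 32.49^(1/2) = 5.70000
The standard error of measurement is 5.70000·√(1 − 0.94000) ≃ 5.70000·0.24495 ≃ 1.39621.

1.40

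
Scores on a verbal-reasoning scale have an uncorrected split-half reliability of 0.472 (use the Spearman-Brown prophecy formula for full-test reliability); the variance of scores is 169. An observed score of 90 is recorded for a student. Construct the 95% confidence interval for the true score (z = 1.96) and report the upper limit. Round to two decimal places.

105.26

SD = √169 ≈ 13.00000
r_full = 2·0.472 / (1 + 0.472) ≈ 0.64130
SEM = 13.00000 × √(1 − 0.64130) = 13.00000 × √0.35870 ≈ 13.00000 × 0.59891 ≈ 7.78586
Half-width = 1.96×7.78586 ≈ 15.26028
Upper limit = 90 + 15.26028 ≈ 105.26028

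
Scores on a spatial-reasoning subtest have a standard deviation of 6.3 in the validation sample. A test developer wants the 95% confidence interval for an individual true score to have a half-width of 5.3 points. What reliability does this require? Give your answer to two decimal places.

SEM needed = half-width / z = 5.3/1.96 ≈ 2.70408
r = 1 − (SEM / SD)² = 1 − (2.70408 / 6.3)² ≈ 1 − 0.18423 ≈ 0.81577

0.82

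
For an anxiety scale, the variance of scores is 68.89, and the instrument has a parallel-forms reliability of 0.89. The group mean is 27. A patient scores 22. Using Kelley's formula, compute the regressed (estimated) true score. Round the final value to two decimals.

22.55

T̂ = r·X + (1 − r)·M = 0.890×22 + 0.110×27 = 19.580 + 2.970 ≈ 22.550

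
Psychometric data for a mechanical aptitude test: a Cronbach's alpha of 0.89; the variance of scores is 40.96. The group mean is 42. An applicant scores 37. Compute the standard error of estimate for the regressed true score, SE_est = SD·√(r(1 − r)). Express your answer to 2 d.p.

2.00

σ = 40.96^(1/2) = 6.400
SE_est = SD · √(r(1 − r)) = 6.400 · √0.098 ≈ 6.400 · 0.313 ≈ 2.002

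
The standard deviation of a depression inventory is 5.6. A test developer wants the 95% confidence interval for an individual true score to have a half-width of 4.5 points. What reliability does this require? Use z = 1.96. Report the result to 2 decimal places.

SEM needed = half-width / z = 4.5/1.96 ≈ 2.296
Required reliability = 1 − (SEM/SD)² = 1 − 0.168 ≈ 0.832

0.83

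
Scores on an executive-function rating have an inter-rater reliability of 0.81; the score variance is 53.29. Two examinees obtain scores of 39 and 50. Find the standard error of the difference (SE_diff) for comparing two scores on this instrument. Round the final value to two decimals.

SD = √53.29 = 7.300
SEM = 7.300 · √(1 − 0.810) = 7.300 · √0.190 ≈ 7.300 · 0.436 ≈ 3.182
Standard error of the difference = 3.182·√2 ≈ 4.500

4.50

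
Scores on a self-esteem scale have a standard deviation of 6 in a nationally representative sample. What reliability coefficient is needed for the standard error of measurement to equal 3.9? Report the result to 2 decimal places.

0.58

Required reliability = 1 − (SEM/SD)² = 1 − 0.423 ≈ 0.577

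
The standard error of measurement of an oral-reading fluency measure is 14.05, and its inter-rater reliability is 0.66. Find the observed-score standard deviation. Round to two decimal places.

24.10

SD = SEM / √(1 − r) = 14.05 / √0.3400 ≈ 14.05 / 0.5831 ≈ 24.0956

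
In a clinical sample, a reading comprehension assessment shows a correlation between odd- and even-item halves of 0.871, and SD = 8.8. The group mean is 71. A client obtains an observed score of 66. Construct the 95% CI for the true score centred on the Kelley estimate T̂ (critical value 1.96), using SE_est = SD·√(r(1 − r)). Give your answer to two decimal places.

Spearman-Brown: r = 2(0.871) / (1 + 0.871) = 1.7420 / 1.8710 ≈ 0.9311
T̂ = 0.9311(66) + 0.0689(71) ≈ 66.3447
SE_est = 8.8000·√[r(1 − r)] ≈ 2.2296
95% CI: 66.3447 ± 4.3700 ≈ (61.9747, 70.7148)

[61.97, 70.71]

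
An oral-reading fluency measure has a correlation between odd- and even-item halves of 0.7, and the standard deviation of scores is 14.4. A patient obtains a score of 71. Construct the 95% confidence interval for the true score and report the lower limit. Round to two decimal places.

59.14

Spearman-Brown: r = 2(0.7) / (1 + 0.7) = 1.4000 / 1.7000 ≃ 0.8235
SEM = 14.4000 · √(1 − 0.8235) = 14.4000 · √0.1765 ≃ 14.4000 · 0.4201 ≃ 6.0492
1.96 · SEM ≃ 11.8565
Lower limit = 71 − 11.8565 ≃ 59.1435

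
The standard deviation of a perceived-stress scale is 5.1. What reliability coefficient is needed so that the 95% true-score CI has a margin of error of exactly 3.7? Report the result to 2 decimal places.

0.86

Required SEM = 3.7 / 1.96 ≈ 1.8878
r = 1 − (1.8878/5.1)² ≈ 1 − 0.1370 ≈ 0.8630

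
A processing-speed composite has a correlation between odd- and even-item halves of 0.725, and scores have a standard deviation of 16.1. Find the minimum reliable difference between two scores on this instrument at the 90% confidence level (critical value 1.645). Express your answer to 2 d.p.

Spearman-Brown: r = 2(0.725) / (1 + 0.725) = 1.4500 / 1.7250 ≈ 0.8406
SEM = 16.1000*√(1 − 0.8406) ≈ 6.4283
Standard error of the difference = 6.4283·√2 ≈ 9.0910
Smallest detectable difference = 1.645*9.0910 ≈ 14.9547

14.95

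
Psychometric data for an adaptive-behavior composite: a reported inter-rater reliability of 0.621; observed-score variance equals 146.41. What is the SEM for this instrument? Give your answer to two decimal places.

7.45

SD = √146.41 = 12.1000
The standard error of measurement is 12.1000*√(1 − 0.6210) ≈ 12.1000*0.6156 ≈ 7.4491.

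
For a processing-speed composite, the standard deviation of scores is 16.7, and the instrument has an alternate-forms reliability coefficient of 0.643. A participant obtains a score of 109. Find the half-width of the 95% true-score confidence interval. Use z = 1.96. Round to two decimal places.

SEM = 16.7000×√(1 − 0.6430) ≈ 9.9782
Half-width = 1.96×9.9782 ≈ 19.5572

19.56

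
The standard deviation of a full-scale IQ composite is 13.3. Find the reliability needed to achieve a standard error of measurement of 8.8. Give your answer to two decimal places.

0.56

r = 1 − (8.8000/13.3)² ≈ 1 − 0.4378 ≈ 0.5622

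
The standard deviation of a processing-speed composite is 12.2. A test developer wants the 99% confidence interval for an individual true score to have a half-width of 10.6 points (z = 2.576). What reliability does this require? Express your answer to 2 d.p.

0.89

SEM needed = half-width / z = 10.6/2.576 ≈ 4.115
r = 1 − (4.115/12.2)² ≈ 1 − 0.114 ≈ 0.886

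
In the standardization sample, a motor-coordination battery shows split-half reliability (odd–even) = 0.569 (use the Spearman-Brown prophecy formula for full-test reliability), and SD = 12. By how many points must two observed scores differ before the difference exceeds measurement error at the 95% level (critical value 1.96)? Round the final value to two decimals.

Spearman-Brown: r = 2(0.569) / (1 + 0.569) = 1.138 / 1.569 ≃ 0.725
SEM = 12.000 × √(1 − 0.725) = 12.000 × √0.275 ≃ 12.000 × 0.524 ≃ 6.289
SE_diff = √2 × SEM ≃ 8.895
Smallest detectable difference = 1.96×8.895 ≃ 17.433

17.43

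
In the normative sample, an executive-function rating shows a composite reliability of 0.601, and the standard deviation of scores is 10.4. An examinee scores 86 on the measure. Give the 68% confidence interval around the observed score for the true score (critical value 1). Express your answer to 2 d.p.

[79.43, 92.57]

SEM = 10.40000×√(1 − 0.60100) ≈ 6.56931
1 × SEM ≈ 6.56931
CI = 86 ± 6.56931 → [79.43069, 92.56931]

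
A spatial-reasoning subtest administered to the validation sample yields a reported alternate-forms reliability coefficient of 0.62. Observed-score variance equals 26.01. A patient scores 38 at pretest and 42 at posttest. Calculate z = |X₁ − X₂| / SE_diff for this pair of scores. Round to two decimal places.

SD = √26.01 = 5.100
The standard error of measurement is 5.100×√(1 − 0.620) ≈ 5.100×0.616 ≈ 3.144.
SE_diff = √2 × SEM ≈ 4.446
z = |38 − 42| / 4.446 = 4 / 4.446 ≈ 0.900

0.90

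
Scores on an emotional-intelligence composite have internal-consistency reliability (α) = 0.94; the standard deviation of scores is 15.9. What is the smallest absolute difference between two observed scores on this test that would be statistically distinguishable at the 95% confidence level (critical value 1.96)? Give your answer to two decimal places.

SEM = 15.9000 · √(1 − 0.9400) = 15.9000 · √0.0600 ≈ 15.9000 · 0.2449 ≈ 3.8947
SE_diff = √2 · SEM ≈ 5.5079
Minimum reliable difference = 1.96 · SE_diff ≈ 1.96 · 5.5079 ≈ 10.7955

10.80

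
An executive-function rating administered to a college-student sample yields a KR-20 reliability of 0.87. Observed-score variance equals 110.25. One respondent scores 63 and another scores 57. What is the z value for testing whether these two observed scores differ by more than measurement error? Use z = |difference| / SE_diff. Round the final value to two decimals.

σ = 110.25^(1/2) = 10.50000
SEM = 10.50000·√(1 − 0.87000) ≈ 3.78583
SE_diff = SEM · √2 ≈ 3.78583 · 1.41421 ≈ 5.35397
z = 6 / 5.35397 ≈ 1.12066

1.12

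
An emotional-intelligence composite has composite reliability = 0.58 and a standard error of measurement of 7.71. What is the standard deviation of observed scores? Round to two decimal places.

SD = 7.71 / √(1 − 0.58) ≈ 11.8968

11.90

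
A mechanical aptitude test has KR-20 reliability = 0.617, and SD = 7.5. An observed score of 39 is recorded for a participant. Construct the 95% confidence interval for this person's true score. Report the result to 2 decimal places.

The standard error of measurement is 7.5000·√(1 − 0.6170) ≈ 7.5000·0.6189 ≈ 4.6415.
Half-width = 1.96·4.6415 ≈ 9.0974
Interval: (29.9026, 48.0974)

[29.90, 48.10]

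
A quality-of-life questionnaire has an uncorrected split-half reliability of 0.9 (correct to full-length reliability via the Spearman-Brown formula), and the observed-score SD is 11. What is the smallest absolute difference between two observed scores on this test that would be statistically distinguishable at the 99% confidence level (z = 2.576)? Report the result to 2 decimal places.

9.19

Spearman-Brown: r = 2(0.9) / (1 + 0.9) = 1.80000 / 1.90000 ≈ 0.94737
SEM = 11.00000 · √(1 − 0.94737) = 11.00000 · √0.05263 ≈ 11.00000 · 0.22942 ≈ 2.52357
SE_diff = √2 · SEM ≈ 3.56887
Smallest detectable difference = 2.576·3.56887 ≈ 9.19341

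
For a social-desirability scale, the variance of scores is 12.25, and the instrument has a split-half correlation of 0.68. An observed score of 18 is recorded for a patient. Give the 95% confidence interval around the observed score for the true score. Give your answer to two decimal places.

[15.01, 20.99]

SD = √12.25 ≃ 3.50000
r_full = 2·0.68 / (1 + 0.68) ≃ 0.80952
SEM = 3.50000 × √(1 − 0.80952) = 3.50000 × √0.19048 ≃ 3.50000 × 0.43644 ≃ 1.52753
1.96 × SEM ≃ 2.99395
Interval: (15.00605, 20.99395)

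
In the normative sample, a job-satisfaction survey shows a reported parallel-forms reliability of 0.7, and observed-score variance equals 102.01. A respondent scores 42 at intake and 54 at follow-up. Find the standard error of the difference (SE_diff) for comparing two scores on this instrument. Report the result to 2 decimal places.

σ = 102.01^(1/2) = 10.10000
SEM = 10.10000 × √(1 − 0.70000) = 10.10000 × √0.30000 ≈ 10.10000 × 0.54772 ≈ 5.53200
SE_diff = √2 × SEM ≈ 7.82343

7.82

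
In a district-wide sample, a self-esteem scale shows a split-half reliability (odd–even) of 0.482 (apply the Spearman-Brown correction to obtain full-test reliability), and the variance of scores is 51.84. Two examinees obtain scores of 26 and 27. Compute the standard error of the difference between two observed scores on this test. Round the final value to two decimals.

6.02

SD = √51.84 ≈ 7.200
Full-length reliability (Spearman-Brown) = 2(0.482)/(1+0.482) ≈ 0.650
The standard error of measurement is 7.200·√(1 − 0.650) ≈ 7.200·0.591 ≈ 4.257.
Standard error of the difference = 4.257·√2 ≈ 6.020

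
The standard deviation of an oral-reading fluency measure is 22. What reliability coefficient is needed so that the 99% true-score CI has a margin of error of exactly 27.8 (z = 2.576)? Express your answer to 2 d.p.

0.76

SEM needed = half-width / z = 27.8/2.576 ≈ 10.7919
r = 1 − (SEM / SD)² = 1 − (10.7919 / 22)² ≈ 1 − 0.2406 ≈ 0.7594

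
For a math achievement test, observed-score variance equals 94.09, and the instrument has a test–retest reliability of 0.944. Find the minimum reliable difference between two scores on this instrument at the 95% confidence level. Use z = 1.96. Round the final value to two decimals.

SD = √94.09 = 9.7000
The standard error of measurement is 9.7000*√(1 − 0.9440) ≈ 9.7000*0.2366 ≈ 2.2954.
SE_diff = √2 * SEM ≈ 3.2462
Minimum reliable difference = 1.96 * SE_diff ≈ 1.96 * 3.2462 ≈ 6.3626

6.36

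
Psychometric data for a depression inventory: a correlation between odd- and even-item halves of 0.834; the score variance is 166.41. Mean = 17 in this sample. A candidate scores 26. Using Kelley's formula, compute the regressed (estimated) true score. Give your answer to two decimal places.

25.19

r_full = 2·0.834 / (1 + 0.834) ≈ 0.9095
Estimated true score = 0.9095×26 + (1 − 0.9095)×17 ≈ 25.1854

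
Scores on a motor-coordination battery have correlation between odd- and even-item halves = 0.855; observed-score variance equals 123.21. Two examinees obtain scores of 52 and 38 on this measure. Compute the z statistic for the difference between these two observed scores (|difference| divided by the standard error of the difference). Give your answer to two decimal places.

SD = √123.21 = 11.1000
Full-length reliability (Spearman-Brown) = 2(0.855)/(1+0.855) ≈ 0.9218
SEM = 11.1000×√(1 − 0.9218) ≈ 3.1034
SE_diff = √2 × SEM ≈ 4.3888
z = |52 − 38| / 4.3888 = 14 / 4.3888 ≈ 3.1899

3.19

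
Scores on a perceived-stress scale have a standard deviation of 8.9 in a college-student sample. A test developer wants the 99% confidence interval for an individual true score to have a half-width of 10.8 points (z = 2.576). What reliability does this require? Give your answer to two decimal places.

Required SEM = 10.8 / 2.576 ≈ 4.1925
r = 1 − (SEM / SD)² = 1 − (4.1925 / 8.9)² ≈ 1 − 0.2219 ≈ 0.7781

0.78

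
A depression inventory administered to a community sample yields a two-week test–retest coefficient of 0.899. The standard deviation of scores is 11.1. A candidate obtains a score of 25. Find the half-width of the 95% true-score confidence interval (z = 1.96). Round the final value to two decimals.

SEM = 11.1000*√(1 − 0.8990) ≈ 3.5276
Margin = 1.96 * 3.5276 ≈ 6.9142

6.91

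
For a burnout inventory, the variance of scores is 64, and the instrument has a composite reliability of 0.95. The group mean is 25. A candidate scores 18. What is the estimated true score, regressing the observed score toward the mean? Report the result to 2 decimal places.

18.35

T̂ = r·X + (1 − r)·M = 0.9500*18 + 0.0500*25 = 17.1000 + 1.2500 ≈ 18.3500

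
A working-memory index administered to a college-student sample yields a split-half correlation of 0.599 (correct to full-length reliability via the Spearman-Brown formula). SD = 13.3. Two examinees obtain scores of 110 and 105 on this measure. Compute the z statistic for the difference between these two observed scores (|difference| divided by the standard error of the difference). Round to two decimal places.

r_full = 2·0.599 / (1 + 0.599) ≈ 0.7492
SEM = 13.3000×√(1 − 0.7492) ≈ 6.6604
Standard error of the difference = 6.6604·√2 ≈ 9.4192
z = 5 / 9.4192 ≈ 0.5308

0.53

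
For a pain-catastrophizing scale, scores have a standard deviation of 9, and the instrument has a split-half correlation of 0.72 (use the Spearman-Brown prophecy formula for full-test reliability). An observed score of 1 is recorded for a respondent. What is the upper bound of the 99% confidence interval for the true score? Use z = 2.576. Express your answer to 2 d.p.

r_full = 2·0.72 / (1 + 0.72) ≈ 0.837
SEM = 9.000*√(1 − 0.837) ≈ 3.631
Margin = 2.576 * 3.631 ≈ 9.354
Upper bound: 1 + 9.354 = 10.354

10.35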